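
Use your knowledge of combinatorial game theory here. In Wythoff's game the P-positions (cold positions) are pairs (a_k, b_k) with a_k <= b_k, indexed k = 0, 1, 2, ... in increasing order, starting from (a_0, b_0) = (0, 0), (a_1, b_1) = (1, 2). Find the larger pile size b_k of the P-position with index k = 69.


By Wythoff's theorem, a_k = floor(k * phi) and b_k = floor(k * phi^2) = a_k + k, where phi = (1 + sqrt(5))/2 is the golden ratio.
phi = (1 + sqrt(5))/2 = 1.618034
phi^2 = phi + 1 = 2.618034
k = 69
k * phi^2 = 69 * 2.618034 = 180.644345
b_69 = floor(k * phi^2) = 180 (check: a_69 + k = 111 + 69 = 180)

180


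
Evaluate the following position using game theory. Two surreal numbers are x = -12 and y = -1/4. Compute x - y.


x = -12, y = -1/4
Converting to common denominator: 4
x = -48/4, y = -1/4
x - y = -12 - -1/4 = -47/4

-47/4


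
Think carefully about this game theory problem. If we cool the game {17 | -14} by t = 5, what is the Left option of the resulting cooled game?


Original game: {17 | -14} (a switch {a | b} with a > b).
Cooling by t (for t below the temperature (a - b)/2 = 31/2) taxes each move by t: {a | b} cooled by t is {a - t | b + t}.
Cooling amount: t = 5
Cooled Left option: 17 - 5 = 12
Cooled Right option: -14 + 5 = -9
Cooled game: {12 | -9}
Left option = 12

12


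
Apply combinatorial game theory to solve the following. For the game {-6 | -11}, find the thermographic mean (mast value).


Game = {-6 | -11}, a switch {a | b} with numbers a > b.
Its thermograph has left wall a - t and right wall b + t, which meet at t = (a - b)/2, where both equal (a + b)/2. So the mast (mean value) is at (a + b)/2.
Mean = (-6 + (-11))/2 = -17/2 = -17/2

-17/2


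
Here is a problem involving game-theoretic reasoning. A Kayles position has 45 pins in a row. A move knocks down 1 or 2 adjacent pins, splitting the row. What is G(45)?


Kayles: a move removes 1 or 2 adjacent pins from a contiguous row.
Removing pins from a row of k leaves two independent rows (a, b) with a + b = k - 1 (one pin) or a + b = k - 2 (two pins); an end removal gives a = 0.
By Sprague-Grundy, G(k) = mex{ G(a) XOR G(b) } over all these splits. G(0) = 0.
G(1): splits (0,0):0^0=0 -> mex({0}) = 1
G(2): splits (0,1):0^1=1 (0,0):0^0=0 -> mex({0, 1}) = 2
G(3): splits (0,2):0^2=2 (1,1):1^1=0 (0,1):0^1=1 -> mex({0, 1, 2}) = 3
G(4): splits (0,3):0^3=3 (1,2):1^2=3 (0,2):0^2=2 (1,1):1^1=0 -> mex({0, 2, 3}) = 1
G(5): splits (0,4):0^1=1 (1,3):1^3=2 (2,2):2^2=0 (0,3):0^3=3 (1,2):1^2=3 -> mex({0, 1, 2, 3}) = 4
G(6) = mex({0, 1, 2, 4}) = 3
G(7) = mex({0, 1, 3, 4, 5}) = 2
G(8) = mex({0, 2, 3, 5, 6}) = 1
G(9) = mex({0, 1, 2, 3, 6, 7}) = 4
G(10) = mex({0, 1, 3, 4, 5, 7}) = 2
G(11) = mex({0, 1, 2, 3, 4, 5}) = 6
G(12) = mex({0, 1, 2, 3, 5, 6, 7}) = 4
G(13) = mex({0, 2, 3, 4, 6, 7}) = 1
G(14) = mex({0, 1, 4, 5, 6, 7}) = 2
G(15) = mex({0, 1, 2, 3, 4, 5, 6}) = 7
G(16) = mex({0, 2, 3, 5, 6, 7}) = 1
G(17) = mex({0, 1, 2, 3, 5, 6, 7}) = 4
G(18) = mex({0, 1, 2, 4, 5, 6}) = 3
G(19) = mex({0, 1, 3, 4, 5, 7}) = 2
G(20) = mex({0, 2, 3, 4, 5, 6, 7}) = 1
G(21) = mex({0, 1, 2, 3, 5, 6, 7}) = 4
G(22) = mex({0, 1, 2, 3, 4, 5, 7}) = 6
G(23) = mex({0, 1, 2, 3, 4, 5, 6}) = 7
G(24) = mex({0, 1, 2, 3, 5, 6, 7}) = 4
G(25) = mex({0, 2, 3, 4, 6, 7}) = 1
G(26) = mex({0, 1, 3, 4, 5, 6, 7}) = 2
G(27) = mex({0, 1, 2, 3, 4, 5, 6, 7}) = 8
G(28) = mex({0, 1, 2, 3, 4, 6, 7, 8}) = 5
G(29) = mex({0, 1, 2, 3, 5, 6, 7, 8, 9}) = 4
G(30) = mex({0, 1, 2, 3, 4, 5, 6, 9, 10}) = 7
G(31) = mex({0, 1, 3, 4, 5, 7, 10, 11}) = 2
G(32) = mex({0, 2, 3, 4, 5, 6, 7, 9, 11}) = 1
G(33) = mex({0, 1, 2, 3, 4, 5, 6, 7, 9, 12}) = 8
G(34) = mex({0, 1, 2, 3, 4, 5, 7, 8, 11, 12}) = 6
G(35) = mex({0, 1, 2, 3, 4, 5, 6, 8, 9, 10, 11}) = 7
G(36) = mex({0, 1, 2, 3, 5, 6, 7, 9, 10}) = 4
G(37) = mex({0, 2, 3, 4, 6, 7, 9, 10, 11, 12}) = 1
G(38) = mex({0, 1, 3, 4, 5, 6, 7, 9, 10, 11, 12}) = 2
G(39) = mex({0, 1, 2, 4, 5, 6, 7, 9, 10, 12, 14}) = 3
G(40) = mex({0, 2, 3, 4, 6, 7, 11, 12, 14}) = 1
G(41) = mex({0, 1, 2, 3, 5, 6, 7, 9, 10, 11, 12}) = 4
G(42) = mex({0, 1, 2, 3, 4, 5, 6, 9, 10}) = 7
G(43) = mex({0, 1, 3, 4, 5, 7, 9, 10, 12, 15}) = 2
G(44) = mex({0, 2, 3, 4, 5, 6, 7, 9, 10, 12, 15}) = 1
G(45) = mex({0, 1, 2, 3, 4, 5, 6, 7, 9, 10, 12, 14}) = 8
Therefore G(45) = 8.

8


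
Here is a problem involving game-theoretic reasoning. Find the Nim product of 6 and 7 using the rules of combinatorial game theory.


Nim multiplication is bilinear over XOR: (u XOR v) * w = (u*w) XOR (v*w).
So we split each operand into its bit components and XOR the pairwise Nim products.
6 = 2 + 4 (as XOR of powers of 2).
7 = 1 + 2 + 4 (as XOR of powers of 2).
Using the standard Nim-product table on single bits:
  2*2 = 3,   2*4 = 8,   2*8 = 12,
  4*4 = 6,   4*8 = 11,  8*8 = 13,
and  1*x = x (identity), k*l = l*k (commutative).
Pairwise Nim products:
  2 * 1 = 2
  2 * 2 = 3
  2 * 4 = 8
  4 * 1 = 4
  4 * 2 = 8
  4 * 4 = 6
XOR them: 2 XOR 3 XOR 8 XOR 4 XOR 8 XOR 6 = 3.
Result: 6 * 7 = 3 (in Nim).

3


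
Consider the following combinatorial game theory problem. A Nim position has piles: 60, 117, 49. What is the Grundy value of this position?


We need the XOR (exclusive or) of all pile sizes.
After XOR-ing pile 1 (size 60): 0 XOR 60 = 60
After XOR-ing pile 2 (size 117): 60 XOR 117 = 73
After XOR-ing pile 3 (size 49): 73 XOR 49 = 120
The Nim-value of this position is 120.

120


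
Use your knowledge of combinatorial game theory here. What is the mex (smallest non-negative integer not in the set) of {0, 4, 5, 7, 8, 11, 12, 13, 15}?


Set = {0, 4, 5, 7, 8, 11, 12, 13, 15}
0 is in the set.
1 is NOT in the set. This is the mex.
mex = 1

1


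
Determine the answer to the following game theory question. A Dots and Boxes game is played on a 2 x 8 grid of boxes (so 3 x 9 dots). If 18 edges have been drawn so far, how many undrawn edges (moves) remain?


Grid: 2 x 8 boxes, i.e. 3 rows and 9 columns of dots.
Horizontal edges: (rows + 1) * cols = 3 * 8 = 24
Vertical edges: rows * (cols + 1) = 2 * 9 = 18
Total edges: 24 + 18 = 42
Edges drawn: 18
Remaining: 42 - 18 = 24

24


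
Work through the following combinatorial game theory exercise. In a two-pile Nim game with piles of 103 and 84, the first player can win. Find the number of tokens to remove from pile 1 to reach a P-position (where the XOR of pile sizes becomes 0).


Piles: 103 and 84
Current XOR: 103 XOR 84 = 51 (non-zero, so this is an N-position).
To make the XOR zero, we need to find a move that balances the piles.
For pile 1 (size 103): target = 103 XOR 51 = 84
We reduce pile 1 from 103 to 84.
Tokens removed: 103 - 84 = 19
Verification: 84 XOR 84 = 0

19


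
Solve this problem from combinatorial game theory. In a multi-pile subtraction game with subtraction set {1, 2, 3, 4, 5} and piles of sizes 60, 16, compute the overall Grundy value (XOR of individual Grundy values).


Subtraction set: {1, 2, 3, 4, 5}
For this subtraction set, G(n) = n mod 6 (period = max + 1 = 6).
Pile 1 (size 60): G(60) = 60 mod 6 = 0
Pile 2 (size 16): G(16) = 16 mod 6 = 4
Total Grundy value = XOR of all: 0 XOR 4 = 4

4


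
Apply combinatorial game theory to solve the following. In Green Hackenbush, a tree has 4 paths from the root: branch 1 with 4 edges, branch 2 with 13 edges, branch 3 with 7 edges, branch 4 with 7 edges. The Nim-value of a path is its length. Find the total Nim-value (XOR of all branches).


The tree has 4 branches from the ground vertex.
In Green Hackenbush, the Nim-value of a simple path of length k is k.
Branch 1: length 4, Nim-value = 4
Branch 2: length 13, Nim-value = 13
Branch 3: length 7, Nim-value = 7
Branch 4: length 7, Nim-value = 7
Total Nim-value = XOR of all branch values:
0 XOR 4 = 4
4 XOR 13 = 9
9 XOR 7 = 14
14 XOR 7 = 9
Nim-value of the tree = 9

9


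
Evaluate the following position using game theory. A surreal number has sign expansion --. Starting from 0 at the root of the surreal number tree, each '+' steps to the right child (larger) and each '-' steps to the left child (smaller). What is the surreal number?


Sign expansion: --
Rule: track bounds (lo, hi), initially (-inf, +inf). On '+', the current value becomes lo and we move to the simplest number in (value, hi): value + 1 if hi = +inf, otherwise the midpoint (value + hi)/2. On '-', the current value becomes hi and we move to value - 1 if lo = -inf, otherwise the midpoint (lo + value)/2.
Start at 0.
Step 1: sign = -, move left. Bounds: (-inf, 0). Value = -1
Step 2: sign = -, move left. Bounds: (-inf, -1). Value = -2
The surreal number with sign expansion -- is -2.

-2


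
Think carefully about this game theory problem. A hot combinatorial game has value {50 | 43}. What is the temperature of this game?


The game is {50 | 43}, a switch {a | b} with numbers a > b.
Cooling {a | b} by t gives {a - t | b + t}, which stops being hot when a - t = b + t, i.e. at t = (a - b)/2. So the temperature of a switch is (a - b)/2.
Temperature = (Left option - Right option) / 2
= (50 - (43)) / 2
= 7 / 2
= 7/2

7/2


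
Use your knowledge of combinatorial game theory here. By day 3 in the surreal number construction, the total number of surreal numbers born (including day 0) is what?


Day 0: {|} = 0 is born. Count = 1.
Day n: the number of surreal numbers born by day n is 2^(n+1) - 1.
By day 0: 2^1 - 1 = 1
By day 1: 2^2 - 1 = 3
By day 2: 2^3 - 1 = 7
By day 3: 2^4 - 1 = 15
By day 3: 15 surreal numbers.

15


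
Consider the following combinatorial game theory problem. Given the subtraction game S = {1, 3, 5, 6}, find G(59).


The subtraction set is S = {1, 3, 5, 6}.
G(k) = mex{ G(k - s) : s in S, s <= k }. We compute iteratively: G(0) = 0.
G(1) = mex({0}) = 1
G(2) = mex({1}) = 0
G(3) = mex({0}) = 1
G(4) = mex({1}) = 0
G(5) = mex({0}) = 1
G(6) = mex({0, 1}) = 2
G(7) = mex({0, 1, 2}) = 3
G(8) = mex({0, 1, 3}) = 2
G(9) = mex({0, 1, 2}) = 3
G(10) = mex({0, 1, 3}) = 2
G(11) = mex({1, 2}) = 0
G(12) = mex({0, 2, 3}) = 1
G(13) = mex({1, 2, 3}) = 0
G(14) = mex({0, 2, 3}) = 1
G(15) = mex({1, 2, 3}) = 0
G(16) = mex({0, 2}) = 1
Observe that G(11)..G(16) = 0, 1, 0, 1, 0, 1 repeats G(0)..G(5) = 0, 1, 0, 1, 0, 1.
For k >= max(S) = 6, G(k) is determined by the previous 6 values G(k-6)..G(k-1); a window of 6 consecutive values has recurred shifted by 11, so by induction G(k + 11) = G(k) for all k >= 0: the sequence is periodic from the start with period 11.
One period: G(0..10) = 0, 1, 0, 1, 0, 1, 2, 3, 2, 3, 2.
59 mod 11 = 4, so G(59) = G(4) = 0.

0


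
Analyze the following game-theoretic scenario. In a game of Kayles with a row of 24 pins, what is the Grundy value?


Kayles: a move removes 1 or 2 adjacent pins from a contiguous row.
Removing pins from a row of k leaves two independent rows (a, b) with a + b = k - 1 (one pin) or a + b = k - 2 (two pins); an end removal gives a = 0.
By Sprague-Grundy, G(k) = mex{ G(a) XOR G(b) } over all these splits. G(0) = 0.
G(1): splits (0,0):0^0=0 -> mex({0}) = 1
G(2): splits (0,1):0^1=1 (0,0):0^0=0 -> mex({0, 1}) = 2
G(3): splits (0,2):0^2=2 (1,1):1^1=0 (0,1):0^1=1 -> mex({0, 1, 2}) = 3
G(4): splits (0,3):0^3=3 (1,2):1^2=3 (0,2):0^2=2 (1,1):1^1=0 -> mex({0, 2, 3}) = 1
G(5): splits (0,4):0^1=1 (1,3):1^3=2 (2,2):2^2=0 (0,3):0^3=3 (1,2):1^2=3 -> mex({0, 1, 2, 3}) = 4
G(6) = mex({0, 1, 2, 4}) = 3
G(7) = mex({0, 1, 3, 4, 5}) = 2
G(8) = mex({0, 2, 3, 5, 6}) = 1
G(9) = mex({0, 1, 2, 3, 6, 7}) = 4
G(10) = mex({0, 1, 3, 4, 5, 7}) = 2
G(11) = mex({0, 1, 2, 3, 4, 5}) = 6
G(12) = mex({0, 1, 2, 3, 5, 6, 7}) = 4
G(13) = mex({0, 2, 3, 4, 6, 7}) = 1
G(14) = mex({0, 1, 4, 5, 6, 7}) = 2
G(15) = mex({0, 1, 2, 3, 4, 5, 6}) = 7
G(16) = mex({0, 2, 3, 5, 6, 7}) = 1
G(17) = mex({0, 1, 2, 3, 5, 6, 7}) = 4
G(18) = mex({0, 1, 2, 4, 5, 6}) = 3
G(19) = mex({0, 1, 3, 4, 5, 7}) = 2
G(20) = mex({0, 2, 3, 4, 5, 6, 7}) = 1
G(21) = mex({0, 1, 2, 3, 5, 6, 7}) = 4
G(22) = mex({0, 1, 2, 3, 4, 5, 7}) = 6
G(23) = mex({0, 1, 2, 3, 4, 5, 6}) = 7
G(24) = mex({0, 1, 2, 3, 5, 6, 7}) = 4
Therefore G(24) = 4.

4


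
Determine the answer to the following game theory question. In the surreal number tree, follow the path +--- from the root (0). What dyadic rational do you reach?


Sign expansion: +---
Rule: track bounds (lo, hi), initially (-inf, +inf). On '+', the current value becomes lo and we move to the simplest number in (value, hi): value + 1 if hi = +inf, otherwise the midpoint (value + hi)/2. On '-', the current value becomes hi and we move to value - 1 if lo = -inf, otherwise the midpoint (lo + value)/2.
Start at 0.
Step 1: sign = +, move right. Bounds: (0, +inf). Value = 1
Step 2: sign = -, move left. Bounds: (0, 1). Value = 1/2
Step 3: sign = -, move left. Bounds: (0, 1/2). Value = 1/4
Step 4: sign = -, move left. Bounds: (0, 1/4). Value = 1/8
The surreal number with sign expansion +--- is 1/8.

1/8


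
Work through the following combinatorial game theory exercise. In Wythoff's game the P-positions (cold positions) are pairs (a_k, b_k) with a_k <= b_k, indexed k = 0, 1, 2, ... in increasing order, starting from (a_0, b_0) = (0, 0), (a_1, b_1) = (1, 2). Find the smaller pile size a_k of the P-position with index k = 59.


By Wythoff's theorem, a_k = floor(k * phi) and b_k = floor(k * phi^2) = a_k + k, where phi = (1 + sqrt(5))/2 is the golden ratio.
phi = (1 + sqrt(5))/2 = 1.618034
k = 59
k * phi = 59 * 1.618034 = 95.464005
a_59 = floor(k * phi) = 95

95


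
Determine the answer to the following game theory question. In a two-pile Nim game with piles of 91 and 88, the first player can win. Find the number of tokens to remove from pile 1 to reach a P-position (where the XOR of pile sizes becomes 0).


Piles: 91 and 88
Current XOR: 91 XOR 88 = 3 (non-zero, so this is an N-position).
To make the XOR zero, we need to find a move that balances the piles.
For pile 1 (size 91): target = 91 XOR 3 = 88
We reduce pile 1 from 91 to 88.
Tokens removed: 91 - 88 = 3
Verification: 88 XOR 88 = 0

3


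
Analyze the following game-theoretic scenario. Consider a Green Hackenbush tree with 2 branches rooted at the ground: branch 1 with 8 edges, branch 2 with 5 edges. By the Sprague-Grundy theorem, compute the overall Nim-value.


The tree has 2 branches from the ground vertex.
In Green Hackenbush, the Nim-value of a simple path of length k is k.
Branch 1: length 8, Nim-value = 8
Branch 2: length 5, Nim-value = 5
Total Nim-value = XOR of all branch values:
0 XOR 8 = 8
8 XOR 5 = 13
Nim-value of the tree = 13

13


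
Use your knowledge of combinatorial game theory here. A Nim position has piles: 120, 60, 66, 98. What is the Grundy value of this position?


We need the XOR (exclusive or) of all pile sizes.
After XOR-ing pile 1 (size 120): 0 XOR 120 = 120
After XOR-ing pile 2 (size 60): 120 XOR 60 = 68
After XOR-ing pile 3 (size 66): 68 XOR 66 = 6
After XOR-ing pile 4 (size 98): 6 XOR 98 = 100
The Nim-value of this position is 100.

100


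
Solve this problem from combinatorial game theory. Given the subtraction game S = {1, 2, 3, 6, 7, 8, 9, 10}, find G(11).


The subtraction set is S = {1, 2, 3, 6, 7, 8, 9, 10}.
G(k) = mex{ G(k - s) : s in S, s <= k }. We compute iteratively: G(0) = 0.
G(1) = mex({0}) = 1
G(2) = mex({0, 1}) = 2
G(3) = mex({0, 1, 2}) = 3
G(4) = mex({1, 2, 3}) = 0
G(5) = mex({0, 2, 3}) = 1
G(6) = mex({0, 1, 3}) = 2
G(7) = mex({0, 1, 2}) = 3
G(8) = mex({0, 1, 2, 3}) = 4
G(9) = mex({0, 1, 2, 3, 4}) = 5
G(10) = mex({0, 1, 2, 3, 4, 5}) = 6
G(11) = mex({0, 1, 2, 3, 4, 5, 6}) = 7
Therefore G(11) = 7.

7


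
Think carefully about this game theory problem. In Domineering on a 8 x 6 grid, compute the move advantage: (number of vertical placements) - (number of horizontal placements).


Board is 8 x 6 (rows x cols).
Left (vertical) placements: (rows-1) * cols = 7 * 6 = 42
Right (horizontal) placements: rows * (cols-1) = 8 * 5 = 40
Advantage = Left - Right = 42 - 40 = 2

2


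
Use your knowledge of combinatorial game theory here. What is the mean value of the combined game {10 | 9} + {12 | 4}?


G1 = {10 | 9}, G2 = {12 | 4}
Each is a switch {a | b} with numbers a > b; its mean value is (a + b)/2, and mean value is additive over game sums: m(G1 + G2) = m(G1) + m(G2).
Mean of G1 = (10 + (9))/2 = 19/2 = 19/2
Mean of G2 = (12 + (4))/2 = 16/2 = 8
Mean of G1 + G2 = 19/2 + 8 = 35/2

35/2


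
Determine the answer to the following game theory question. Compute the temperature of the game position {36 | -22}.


The game is {36 | -22}, a switch {a | b} with numbers a > b.
Cooling {a | b} by t gives {a - t | b + t}, which stops being hot when a - t = b + t, i.e. at t = (a - b)/2. So the temperature of a switch is (a - b)/2.
Temperature = (Left option - Right option) / 2
= (36 - (-22)) / 2
= 58 / 2
= 29

29


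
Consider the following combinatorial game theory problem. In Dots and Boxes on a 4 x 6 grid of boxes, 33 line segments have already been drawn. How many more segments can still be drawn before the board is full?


Grid: 4 x 6 boxes, i.e. 5 rows and 7 columns of dots.
Horizontal edges: (rows + 1) * cols = 5 * 6 = 30
Vertical edges: rows * (cols + 1) = 4 * 7 = 28
Total edges: 30 + 28 = 58
Edges drawn: 33
Remaining: 58 - 33 = 25

25


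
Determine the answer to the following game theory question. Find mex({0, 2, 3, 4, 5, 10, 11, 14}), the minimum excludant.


Set = {0, 2, 3, 4, 5, 10, 11, 14}
0 is in the set.
1 is NOT in the set. This is the mex.
mex = 1

1


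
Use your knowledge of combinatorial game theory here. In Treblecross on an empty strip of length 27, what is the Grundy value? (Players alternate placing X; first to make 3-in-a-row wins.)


Treblecross: place X on empty cells; 3-in-a-row wins.
Playing within two cells of an existing X lets the opponent win at once, so sensible play treats the cells i-2..i+2 around each X as dead. The player left with no safe cell loses, so this is a normal-play take-away game on strips of safe cells.
Placing X at cell i (0-indexed) of a strip of k safe cells leaves independent strips of sizes max(0, i-2) and max(0, k-i-3). Hence G(k) = mex{ G(max(0,i-2)) XOR G(max(0,k-i-3)) : 0 <= i < k }, with G(0) = 0.
G(1): splits (0,0):0^0=0 -> mex({0}) = 1
G(2): splits (0,0):0^0=0 -> mex({0}) = 1
G(3): splits (0,0):0^0=0 -> mex({0}) = 1
G(4): splits (0,1):0^1=1 (0,0):0^0=0 -> mex({0, 1}) = 2
G(5): splits (0,2):0^1=1 (0,1):0^1=1 (0,0):0^0=0 -> mex({0, 1}) = 2
G(6) = mex({1}) = 0
G(7) = mex({0, 1, 2}) = 3
G(8) = mex({0, 1, 2}) = 3
G(9) = mex({0, 2}) = 1
G(10) = mex({0, 2, 3}) = 1
G(11) = mex({0, 3}) = 1
G(12) = mex({1, 3}) = 0
G(13) = mex({0, 1, 2, 3}) = 4
G(14) = mex({0, 1, 2}) = 3
G(15) = mex({0, 1, 2}) = 3
G(16) = mex({0, 1, 2, 4}) = 3
G(17) = mex({0, 1, 3, 4}) = 2
G(18) = mex({0, 1, 3, 4}) = 2
G(19) = mex({0, 1, 3, 5}) = 2
G(20) = mex({0, 1, 2, 3, 5}) = 4
G(21) = mex({0, 1, 2, 3, 5}) = 4
G(22) = mex({1, 2, 6}) = 0
G(23) = mex({0, 1, 2, 3, 4, 6}) = 5
G(24) = mex({0, 1, 2, 3, 4}) = 5
G(25) = mex({0, 1, 3, 4, 7}) = 2
G(26) = mex({0, 1, 3, 4, 5, 7}) = 2
G(27) = mex({0, 1, 3, 5}) = 2
Therefore G(27) = 2.

2


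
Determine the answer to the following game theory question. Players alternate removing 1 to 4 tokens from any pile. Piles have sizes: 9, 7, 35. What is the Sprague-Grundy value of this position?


Subtraction set: {1, 2, 3, 4}
For this subtraction set, G(n) = n mod 5 (period = max + 1 = 5).
Pile 1 (size 9): G(9) = 9 mod 5 = 4
Pile 2 (size 7): G(7) = 7 mod 5 = 2
Pile 3 (size 35): G(35) = 35 mod 5 = 0
Total Grundy value = XOR of all: 4 XOR 2 XOR 0 = 6

6


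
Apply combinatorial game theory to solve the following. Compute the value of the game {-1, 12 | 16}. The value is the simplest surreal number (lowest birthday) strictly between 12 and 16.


Left options: {-1, 12}, max = 12
Right options: {16}, min = 16
All options are numbers and max(Left) < min(Right), so by the simplicity theorem the value is the simplest (earliest-born) number strictly between 12 and 16.
Integers 13 through 15 all lie strictly between 12 and 16.
Among integers, the simplest (lowest birthday = smallest |n|; 0 is born on day 0, +-n on day n) is 13.
No non-integer in the interval can be simpler: if x is a non-integer in the interval, then floor(x) or ceil(x) also lies in the interval (the interval contains an integer), and both are proper prefixes of x's sign expansion, i.e. born earlier. So the game value is 13.
Game value = 13

13


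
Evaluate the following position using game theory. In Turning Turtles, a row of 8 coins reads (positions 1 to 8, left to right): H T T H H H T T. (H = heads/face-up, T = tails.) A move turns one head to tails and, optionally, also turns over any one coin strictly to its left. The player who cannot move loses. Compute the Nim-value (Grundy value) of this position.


Coins: H T T H H H T T
Key fact: a single head at position k behaves exactly like a Nim heap of size k (turning it to T and optionally flipping a coin at j < k corresponds to moving the heap from k to j, or to 0), and heads combine as a disjunctive sum (two heads at the same place would cancel, matching j XOR j = 0). So the Nim-value is the XOR of the 1-indexed positions of the heads.
Face-up positions (1-indexed): [1, 4, 5, 6]
XOR 0 with 1: 0 XOR 1 = 1
XOR 1 with 4: 1 XOR 4 = 5
XOR 5 with 5: 5 XOR 5 = 0
XOR 0 with 6: 0 XOR 6 = 6
Nim-value = 6

6


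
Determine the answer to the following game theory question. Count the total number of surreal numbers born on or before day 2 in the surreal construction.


Day 0: {|} = 0 is born. Count = 1.
Day n: the number of surreal numbers born by day n is 2^(n+1) - 1.
By day 0: 2^1 - 1 = 1
By day 1: 2^2 - 1 = 3
By day 2: 2^3 - 1 = 7
By day 2: 7 surreal numbers.

7


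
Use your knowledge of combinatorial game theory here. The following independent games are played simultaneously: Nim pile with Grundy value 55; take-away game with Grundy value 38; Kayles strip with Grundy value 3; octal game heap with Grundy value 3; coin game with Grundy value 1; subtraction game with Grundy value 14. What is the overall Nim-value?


By the Sprague-Grundy theorem, the Grundy value of a sum of games is the XOR of individual Grundy values.
Nim pile: Grundy value = 55. Running XOR: 0 XOR 55 = 55
take-away game: Grundy value = 38. Running XOR: 55 XOR 38 = 17
Kayles strip: Grundy value = 3. Running XOR: 17 XOR 3 = 18
octal game heap: Grundy value = 3. Running XOR: 18 XOR 3 = 17
coin game: Grundy value = 1. Running XOR: 17 XOR 1 = 16
subtraction game: Grundy value = 14. Running XOR: 16 XOR 14 = 30
The combined Grundy value is 30.

30


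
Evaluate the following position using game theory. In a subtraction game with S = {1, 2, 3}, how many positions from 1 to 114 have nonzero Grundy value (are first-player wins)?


Subtraction set S = {1, 2, 3}, so G(n) = n mod 4.
G(n) = 0 when n is a multiple of 4.
Multiples of 4 in [1, 114]: 28
N-positions (nonzero Grundy) = 114 - 28 = 86

86


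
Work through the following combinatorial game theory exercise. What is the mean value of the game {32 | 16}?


Game = {32 | 16}, a switch {a | b} with numbers a > b.
Its thermograph has left wall a - t and right wall b + t, which meet at t = (a - b)/2, where both equal (a + b)/2. So the mast (mean value) is at (a + b)/2.
Mean = (32 + (16))/2 = 48/2 = 24

24


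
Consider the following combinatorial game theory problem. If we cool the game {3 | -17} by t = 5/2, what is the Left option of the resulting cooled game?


Original game: {3 | -17} (a switch {a | b} with a > b).
Cooling by t (for t below the temperature (a - b)/2 = 10) taxes each move by t: {a | b} cooled by t is {a - t | b + t}.
Cooling amount: t = 5/2
Cooled Left option: 3 - 5/2 = 1/2
Cooled Right option: -17 + 5/2 = -29/2
Cooled game: {1/2 | -29/2}
Left option = 1/2

1/2


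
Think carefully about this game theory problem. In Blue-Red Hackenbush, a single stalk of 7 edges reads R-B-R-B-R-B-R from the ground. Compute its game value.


Edges (from ground): R-B-R-B-R-B-R
By Berlekamp's sign-expansion rule, a Blue-Red Hackenbush stalk has the value of the surreal number whose sign sequence is the edge sequence with B -> + and R -> -.
Sign sequence: -+-+-+-
Trace the sign expansion in the surreal number tree, starting from 0:
Edge 1: R (sign -) -> bounds (-inf, 0), value = -1
Edge 2: B (sign +) -> bounds (-1, 0), value = -1/2
Edge 3: R (sign -) -> bounds (-1, -1/2), value = -3/4
Edge 4: B (sign +) -> bounds (-3/4, -1/2), value = -5/8
Edge 5: R (sign -) -> bounds (-3/4, -5/8), value = -11/16
Edge 6: B (sign +) -> bounds (-11/16, -5/8), value = -21/32
Edge 7: R (sign -) -> bounds (-11/16, -21/32), value = -43/64
Game value = -43/64

-43/64


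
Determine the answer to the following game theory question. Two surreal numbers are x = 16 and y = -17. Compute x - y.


x = 16, y = -17
x - y = 16 - -17 = 33

33


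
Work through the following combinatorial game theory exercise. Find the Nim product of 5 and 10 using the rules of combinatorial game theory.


Nim multiplication is bilinear over XOR: (u XOR v) * w = (u*w) XOR (v*w).
So we split each operand into its bit components and XOR the pairwise Nim products.
5 = 1 + 4 (as XOR of powers of 2).
10 = 2 + 8 (as XOR of powers of 2).
Using the standard Nim-product table on single bits:
  2*2 = 3,   2*4 = 8,   2*8 = 12,
  4*4 = 6,   4*8 = 11,  8*8 = 13,
and  1*x = x (identity), k*l = l*k (commutative).
Pairwise Nim products:
  1 * 2 = 2
  1 * 8 = 8
  4 * 2 = 8
  4 * 8 = 11
XOR them: 2 XOR 8 XOR 8 XOR 11 = 9.
Result: 5 * 10 = 9 (in Nim).

9


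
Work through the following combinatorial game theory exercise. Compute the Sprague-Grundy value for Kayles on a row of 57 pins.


Kayles: a move removes 1 or 2 adjacent pins from a contiguous row.
Removing pins from a row of k leaves two independent rows (a, b) with a + b = k - 1 (one pin) or a + b = k - 2 (two pins); an end removal gives a = 0.
By Sprague-Grundy, G(k) = mex{ G(a) XOR G(b) } over all these splits. G(0) = 0.
G(1): splits (0,0):0^0=0 -> mex({0}) = 1
G(2): splits (0,1):0^1=1 (0,0):0^0=0 -> mex({0, 1}) = 2
G(3): splits (0,2):0^2=2 (1,1):1^1=0 (0,1):0^1=1 -> mex({0, 1, 2}) = 3
G(4): splits (0,3):0^3=3 (1,2):1^2=3 (0,2):0^2=2 (1,1):1^1=0 -> mex({0, 2, 3}) = 1
G(5): splits (0,4):0^1=1 (1,3):1^3=2 (2,2):2^2=0 (0,3):0^3=3 (1,2):1^2=3 -> mex({0, 1, 2, 3}) = 4
G(6) = mex({0, 1, 2, 4}) = 3
G(7) = mex({0, 1, 3, 4, 5}) = 2
G(8) = mex({0, 2, 3, 5, 6}) = 1
G(9) = mex({0, 1, 2, 3, 6, 7}) = 4
G(10) = mex({0, 1, 3, 4, 5, 7}) = 2
G(11) = mex({0, 1, 2, 3, 4, 5}) = 6
G(12) = mex({0, 1, 2, 3, 5, 6, 7}) = 4
G(13) = mex({0, 2, 3, 4, 6, 7}) = 1
G(14) = mex({0, 1, 4, 5, 6, 7}) = 2
G(15) = mex({0, 1, 2, 3, 4, 5, 6}) = 7
G(16) = mex({0, 2, 3, 5, 6, 7}) = 1
G(17) = mex({0, 1, 2, 3, 5, 6, 7}) = 4
G(18) = mex({0, 1, 2, 4, 5, 6}) = 3
G(19) = mex({0, 1, 3, 4, 5, 7}) = 2
G(20) = mex({0, 2, 3, 4, 5, 6, 7}) = 1
G(21) = mex({0, 1, 2, 3, 5, 6, 7}) = 4
G(22) = mex({0, 1, 2, 3, 4, 5, 7}) = 6
G(23) = mex({0, 1, 2, 3, 4, 5, 6}) = 7
G(24) = mex({0, 1, 2, 3, 5, 6, 7}) = 4
G(25) = mex({0, 2, 3, 4, 6, 7}) = 1
G(26) = mex({0, 1, 3, 4, 5, 6, 7}) = 2
G(27) = mex({0, 1, 2, 3, 4, 5, 6, 7}) = 8
G(28) = mex({0, 1, 2, 3, 4, 6, 7, 8}) = 5
G(29) = mex({0, 1, 2, 3, 5, 6, 7, 8, 9}) = 4
G(30) = mex({0, 1, 2, 3, 4, 5, 6, 9, 10}) = 7
G(31) = mex({0, 1, 3, 4, 5, 7, 10, 11}) = 2
G(32) = mex({0, 2, 3, 4, 5, 6, 7, 9, 11}) = 1
G(33) = mex({0, 1, 2, 3, 4, 5, 6, 7, 9, 12}) = 8
G(34) = mex({0, 1, 2, 3, 4, 5, 7, 8, 11, 12}) = 6
G(35) = mex({0, 1, 2, 3, 4, 5, 6, 8, 9, 10, 11}) = 7
G(36) = mex({0, 1, 2, 3, 5, 6, 7, 9, 10}) = 4
G(37) = mex({0, 2, 3, 4, 6, 7, 9, 10, 11, 12}) = 1
G(38) = mex({0, 1, 3, 4, 5, 6, 7, 9, 10, 11, 12}) = 2
G(39) = mex({0, 1, 2, 4, 5, 6, 7, 9, 10, 12, 14}) = 3
G(40) = mex({0, 2, 3, 4, 6, 7, 11, 12, 14}) = 1
G(41) = mex({0, 1, 2, 3, 5, 6, 7, 9, 10, 11, 12}) = 4
G(42) = mex({0, 1, 2, 3, 4, 5, 6, 9, 10}) = 7
G(43) = mex({0, 1, 3, 4, 5, 7, 9, 10, 12, 15}) = 2
G(44) = mex({0, 2, 3, 4, 5, 6, 7, 9, 10, 12, 15}) = 1
G(45) = mex({0, 1, 2, 3, 4, 5, 6, 7, 9, 10, 12, 14}) = 8
G(46) = mex({0, 1, 3, 4, 5, 7, 8, 11, 12, 14}) = 2
G(47) = mex({0, 1, 2, 3, 4, 5, 6, 8, 9, 10, 11, 12}) = 7
G(48) = mex({0, 1, 2, 3, 5, 6, 7, 9, 10}) = 4
G(49) = mex({0, 2, 3, 4, 6, 7, 9, 10, 11, 12, 15}) = 1
G(50) = mex({0, 1, 4, 5, 6, 7, 9, 11, 12, 14, 15}) = 2
G(51) = mex({0, 1, 2, 3, 4, 5, 6, 7, 9, 12, 14, 15}) = 8
G(52) = mex({0, 2, 3, 4, 5, 6, 7, 8, 11, 12, 15}) = 1
G(53) = mex({0, 1, 2, 3, 5, 6, 7, 8, 9, 10, 11, 12}) = 4
G(54) = mex({0, 1, 2, 3, 4, 5, 6, 9, 10}) = 7
G(55) = mex({0, 1, 3, 4, 5, 7, 9, 10, 11, 12}) = 2
G(56) = mex({0, 2, 3, 4, 5, 6, 7, 9, 10, 11, 12, 13, 14}) = 1
G(57) = mex({0, 1, 2, 3, 5, 6, 7, 9, 10, 12, 13, 14, 15}) = 4
Therefore G(57) = 4.

4


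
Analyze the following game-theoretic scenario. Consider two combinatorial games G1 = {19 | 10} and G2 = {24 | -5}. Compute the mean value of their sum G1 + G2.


G1 = {19 | 10}, G2 = {24 | -5}
Each is a switch {a | b} with numbers a > b; its mean value is (a + b)/2, and mean value is additive over game sums: m(G1 + G2) = m(G1) + m(G2).
Mean of G1 = (19 + (10))/2 = 29/2 = 29/2
Mean of G2 = (24 + (-5))/2 = 19/2 = 19/2
Mean of G1 + G2 = 29/2 + 19/2 = 24

24


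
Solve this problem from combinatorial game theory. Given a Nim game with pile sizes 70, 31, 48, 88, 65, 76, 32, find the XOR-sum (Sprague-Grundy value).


We need the XOR (exclusive or) of all pile sizes.
After XOR-ing pile 1 (size 70): 0 XOR 70 = 70
After XOR-ing pile 2 (size 31): 70 XOR 31 = 89
After XOR-ing pile 3 (size 48): 89 XOR 48 = 105
After XOR-ing pile 4 (size 88): 105 XOR 88 = 49
After XOR-ing pile 5 (size 65): 49 XOR 65 = 112
After XOR-ing pile 6 (size 76): 112 XOR 76 = 60
After XOR-ing pile 7 (size 32): 60 XOR 32 = 28
The Nim-value of this position is 28.

28


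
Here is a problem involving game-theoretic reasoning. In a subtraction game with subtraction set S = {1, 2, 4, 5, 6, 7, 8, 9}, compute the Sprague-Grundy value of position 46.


The subtraction set is S = {1, 2, 4, 5, 6, 7, 8, 9}.
G(k) = mex{ G(k - s) : s in S, s <= k }. We compute iteratively: G(0) = 0.
G(1) = mex({0}) = 1
G(2) = mex({0, 1}) = 2
G(3) = mex({1, 2}) = 0
G(4) = mex({0, 2}) = 1
G(5) = mex({0, 1}) = 2
G(6) = mex({0, 1, 2}) = 3
G(7) = mex({0, 1, 2, 3}) = 4
G(8) = mex({0, 1, 2, 3, 4}) = 5
G(9) = mex({0, 1, 2, 4, 5}) = 3
G(10) = mex({0, 1, 2, 3, 5}) = 4
G(11) = mex({0, 1, 2, 3, 4}) = 5
G(12) = mex({0, 1, 2, 3, 4, 5}) = 6
G(13) = mex({1, 2, 3, 4, 5, 6}) = 0
G(14) = mex({0, 2, 3, 4, 5, 6}) = 1
G(15) = mex({0, 1, 3, 4, 5}) = 2
G(16) = mex({1, 2, 3, 4, 5, 6}) = 0
G(17) = mex({0, 2, 3, 4, 5, 6}) = 1
G(18) = mex({0, 1, 3, 4, 5, 6}) = 2
G(19) = mex({0, 1, 2, 4, 5, 6}) = 3
G(20) = mex({0, 1, 2, 3, 5, 6}) = 4
G(21) = mex({0, 1, 2, 3, 4, 6}) = 5
Observe that G(13)..G(21) = 0, 1, 2, 0, 1, 2, 3, 4, 5 repeats G(0)..G(8) = 0, 1, 2, 0, 1, 2, 3, 4, 5.
For k >= max(S) = 9, G(k) is determined by the previous 9 values G(k-9)..G(k-1); a window of 9 consecutive values has recurred shifted by 13, so by induction G(k + 13) = G(k) for all k >= 0: the sequence is periodic from the start with period 13.
One period: G(0..12) = 0, 1, 2, 0, 1, 2, 3, 4, 5, 3, 4, 5, 6.
46 mod 13 = 7, so G(46) = G(7) = 4.

4


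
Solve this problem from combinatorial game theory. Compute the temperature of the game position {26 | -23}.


The game is {26 | -23}, a switch {a | b} with numbers a > b.
Cooling {a | b} by t gives {a - t | b + t}, which stops being hot when a - t = b + t, i.e. at t = (a - b)/2. So the temperature of a switch is (a - b)/2.
Temperature = (Left option - Right option) / 2
= (26 - (-23)) / 2
= 49 / 2
= 49/2

49/2


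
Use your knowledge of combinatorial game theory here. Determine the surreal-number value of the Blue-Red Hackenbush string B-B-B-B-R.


Edges (from ground): B-B-B-B-R
By Berlekamp's sign-expansion rule, a Blue-Red Hackenbush stalk has the value of the surreal number whose sign sequence is the edge sequence with B -> + and R -> -.
Sign sequence: ++++-
Trace the sign expansion in the surreal number tree, starting from 0:
Edge 1: B (sign +) -> bounds (0, +inf), value = 1
Edge 2: B (sign +) -> bounds (1, +inf), value = 2
Edge 3: B (sign +) -> bounds (2, +inf), value = 3
Edge 4: B (sign +) -> bounds (3, +inf), value = 4
Edge 5: R (sign -) -> bounds (3, 4), value = 7/2
Game value = 7/2

7/2


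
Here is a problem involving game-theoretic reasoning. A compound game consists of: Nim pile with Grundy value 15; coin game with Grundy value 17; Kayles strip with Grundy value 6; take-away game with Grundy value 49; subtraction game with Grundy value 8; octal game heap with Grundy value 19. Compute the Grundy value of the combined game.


By the Sprague-Grundy theorem, the Grundy value of a sum of games is the XOR of individual Grundy values.
Nim pile: Grundy value = 15. Running XOR: 0 XOR 15 = 15
coin game: Grundy value = 17. Running XOR: 15 XOR 17 = 30
Kayles strip: Grundy value = 6. Running XOR: 30 XOR 6 = 24
take-away game: Grundy value = 49. Running XOR: 24 XOR 49 = 41
subtraction game: Grundy value = 8. Running XOR: 41 XOR 8 = 33
octal game heap: Grundy value = 19. Running XOR: 33 XOR 19 = 50
The combined Grundy value is 50.

50


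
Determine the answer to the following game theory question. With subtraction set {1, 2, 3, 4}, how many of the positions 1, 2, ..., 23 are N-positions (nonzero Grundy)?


Subtraction set S = {1, 2, 3, 4}, so G(n) = n mod 5.
G(n) = 0 when n is a multiple of 5.
Multiples of 5 in [1, 23]: 4
N-positions (nonzero Grundy) = 23 - 4 = 19

19


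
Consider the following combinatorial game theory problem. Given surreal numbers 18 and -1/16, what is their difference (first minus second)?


x = 18, y = -1/16
Converting to common denominator: 16
x = 288/16, y = -1/16
x - y = 18 - -1/16 = 289/16

289/16


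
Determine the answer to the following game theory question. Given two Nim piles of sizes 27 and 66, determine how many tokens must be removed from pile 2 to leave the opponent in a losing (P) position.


Piles: 27 and 66
Current XOR: 27 XOR 66 = 89 (non-zero, so this is an N-position).
To make the XOR zero, we need to find a move that balances the piles.
For pile 2 (size 66): target = 66 XOR 89 = 27
We reduce pile 2 from 66 to 27.
Tokens removed: 66 - 27 = 39
Verification: 27 XOR 27 = 0

39


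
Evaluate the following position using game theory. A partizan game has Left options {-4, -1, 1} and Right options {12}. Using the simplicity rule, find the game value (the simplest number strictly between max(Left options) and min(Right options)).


Left options: {-4, -1, 1}, max = 1
Right options: {12}, min = 12
All options are numbers and max(Left) < min(Right), so by the simplicity theorem the value is the simplest (earliest-born) number strictly between 1 and 12.
Integers 2 through 11 all lie strictly between 1 and 12.
Among integers, the simplest (lowest birthday = smallest |n|; 0 is born on day 0, +-n on day n) is 2.
No non-integer in the interval can be simpler: if x is a non-integer in the interval, then floor(x) or ceil(x) also lies in the interval (the interval contains an integer), and both are proper prefixes of x's sign expansion, i.e. born earlier. So the game value is 2.
Game value = 2

2


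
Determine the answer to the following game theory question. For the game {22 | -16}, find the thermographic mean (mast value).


Game = {22 | -16}, a switch {a | b} with numbers a > b.
Its thermograph has left wall a - t and right wall b + t, which meet at t = (a - b)/2, where both equal (a + b)/2. So the mast (mean value) is at (a + b)/2.
Mean = (22 + (-16))/2 = 6/2 = 3

3


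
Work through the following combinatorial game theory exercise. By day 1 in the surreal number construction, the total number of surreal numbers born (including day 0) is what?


Day 0: {|} = 0 is born. Count = 1.
Day n: the number of surreal numbers born by day n is 2^(n+1) - 1.
By day 0: 2^1 - 1 = 1
By day 1: 2^2 - 1 = 3
By day 1: 3 surreal numbers.

3


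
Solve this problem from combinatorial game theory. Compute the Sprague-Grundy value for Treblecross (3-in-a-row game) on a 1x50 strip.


Treblecross: place X on empty cells; 3-in-a-row wins.
Playing within two cells of an existing X lets the opponent win at once, so sensible play treats the cells i-2..i+2 around each X as dead. The player left with no safe cell loses, so this is a normal-play take-away game on strips of safe cells.
Placing X at cell i (0-indexed) of a strip of k safe cells leaves independent strips of sizes max(0, i-2) and max(0, k-i-3). Hence G(k) = mex{ G(max(0,i-2)) XOR G(max(0,k-i-3)) : 0 <= i < k }, with G(0) = 0.
G(1): splits (0,0):0^0=0 -> mex({0}) = 1
G(2): splits (0,0):0^0=0 -> mex({0}) = 1
G(3): splits (0,0):0^0=0 -> mex({0}) = 1
G(4): splits (0,1):0^1=1 (0,0):0^0=0 -> mex({0, 1}) = 2
G(5): splits (0,2):0^1=1 (0,1):0^1=1 (0,0):0^0=0 -> mex({0, 1}) = 2
G(6) = mex({1}) = 0
G(7) = mex({0, 1, 2}) = 3
G(8) = mex({0, 1, 2}) = 3
G(9) = mex({0, 2}) = 1
G(10) = mex({0, 2, 3}) = 1
G(11) = mex({0, 3}) = 1
G(12) = mex({1, 3}) = 0
G(13) = mex({0, 1, 2, 3}) = 4
G(14) = mex({0, 1, 2}) = 3
G(15) = mex({0, 1, 2}) = 3
G(16) = mex({0, 1, 2, 4}) = 3
G(17) = mex({0, 1, 3, 4}) = 2
G(18) = mex({0, 1, 3, 4}) = 2
G(19) = mex({0, 1, 3, 5}) = 2
G(20) = mex({0, 1, 2, 3, 5}) = 4
G(21) = mex({0, 1, 2, 3, 5}) = 4
G(22) = mex({1, 2, 6}) = 0
G(23) = mex({0, 1, 2, 3, 4, 6}) = 5
G(24) = mex({0, 1, 2, 3, 4}) = 5
G(25) = mex({0, 1, 3, 4, 7}) = 2
G(26) = mex({0, 1, 3, 4, 5, 7}) = 2
G(27) = mex({0, 1, 3, 5}) = 2
G(28) = mex({0, 1, 2, 5}) = 3
G(29) = mex({0, 1, 2, 4, 5, 6}) = 3
G(30) = mex({1, 2, 4, 6}) = 0
G(31) = mex({0, 1, 2, 3, 4, 6}) = 5
G(32) = mex({1, 2, 3, 4, 7}) = 0
G(33) = mex({0, 3, 7}) = 1
G(34) = mex({0, 2, 3, 5, 7}) = 1
G(35) = mex({0, 2, 3, 5, 6}) = 1
G(36) = mex({0, 1, 2, 5, 6}) = 3
G(37) = mex({0, 1, 2, 4, 5, 6}) = 3
G(38) = mex({0, 1, 2, 4}) = 3
G(39) = mex({0, 1, 2, 3, 4, 7}) = 5
G(40) = mex({0, 1, 2, 3, 4, 5, 7}) = 6
G(41) = mex({0, 1, 2, 3, 5, 7}) = 4
G(42) = mex({0, 1, 2, 3, 5, 6, 7}) = 4
G(43) = mex({0, 2, 3, 5, 6}) = 1
G(44) = mex({1, 2, 3, 4, 5, 6}) = 0
G(45) = mex({0, 1, 2, 3, 4, 6, 7}) = 5
G(46) = mex({0, 1, 2, 3, 4, 7}) = 5
G(47) = mex({0, 1, 2, 3, 4, 5, 7}) = 6
G(48) = mex({0, 1, 2, 3, 4, 5, 7}) = 6
G(49) = mex({0, 1, 3, 4, 5, 7}) = 2
G(50) = mex({0, 1, 2, 3, 4, 5, 6}) = 7
Therefore G(50) = 7.

7


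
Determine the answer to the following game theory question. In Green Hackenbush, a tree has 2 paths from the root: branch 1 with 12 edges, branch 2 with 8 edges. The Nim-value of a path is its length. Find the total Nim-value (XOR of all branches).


The tree has 2 branches from the ground vertex.
In Green Hackenbush, the Nim-value of a simple path of length k is k.
Branch 1: length 12, Nim-value = 12
Branch 2: length 8, Nim-value = 8
Total Nim-value = XOR of all branch values:
0 XOR 12 = 12
12 XOR 8 = 4
Nim-value of the tree = 4

4


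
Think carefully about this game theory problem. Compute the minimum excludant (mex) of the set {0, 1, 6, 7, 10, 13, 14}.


Set = {0, 1, 6, 7, 10, 13, 14}
0 is in the set.
1 is in the set.
2 is NOT in the set. This is the mex.
mex = 2

2


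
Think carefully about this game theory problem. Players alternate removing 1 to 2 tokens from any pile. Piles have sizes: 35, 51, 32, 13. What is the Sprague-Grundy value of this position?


Subtraction set: {1, 2}
For this subtraction set, G(n) = n mod 3 (period = max + 1 = 3).
Pile 1 (size 35): G(35) = 35 mod 3 = 2
Pile 2 (size 51): G(51) = 51 mod 3 = 0
Pile 3 (size 32): G(32) = 32 mod 3 = 2
Pile 4 (size 13): G(13) = 13 mod 3 = 1
Total Grundy value = XOR of all: 2 XOR 0 XOR 2 XOR 1 = 1

1


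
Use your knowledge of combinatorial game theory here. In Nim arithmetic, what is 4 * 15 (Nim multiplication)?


Nim multiplication is bilinear over XOR: (u XOR v) * w = (u*w) XOR (v*w).
So we split each operand into its bit components and XOR the pairwise Nim products.
4 = 4 (as XOR of powers of 2).
15 = 1 + 2 + 4 + 8 (as XOR of powers of 2).
Using the standard Nim-product table on single bits:
  2*2 = 3,   2*4 = 8,   2*8 = 12,
  4*4 = 6,   4*8 = 11,  8*8 = 13,
and  1*x = x (identity), k*l = l*k (commutative).
Pairwise Nim products:
  4 * 1 = 4
  4 * 2 = 8
  4 * 4 = 6
  4 * 8 = 11
XOR them: 4 XOR 8 XOR 6 XOR 11 = 1.
Result: 4 * 15 = 1 (in Nim).

1


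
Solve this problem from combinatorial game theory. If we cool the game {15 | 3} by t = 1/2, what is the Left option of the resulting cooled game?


Original game: {15 | 3} (a switch {a | b} with a > b).
Cooling by t (for t below the temperature (a - b)/2 = 6) taxes each move by t: {a | b} cooled by t is {a - t | b + t}.
Cooling amount: t = 1/2
Cooled Left option: 15 - 1/2 = 29/2
Cooled Right option: 3 + 1/2 = 7/2
Cooled game: {29/2 | 7/2}
Left option = 29/2

29/2
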